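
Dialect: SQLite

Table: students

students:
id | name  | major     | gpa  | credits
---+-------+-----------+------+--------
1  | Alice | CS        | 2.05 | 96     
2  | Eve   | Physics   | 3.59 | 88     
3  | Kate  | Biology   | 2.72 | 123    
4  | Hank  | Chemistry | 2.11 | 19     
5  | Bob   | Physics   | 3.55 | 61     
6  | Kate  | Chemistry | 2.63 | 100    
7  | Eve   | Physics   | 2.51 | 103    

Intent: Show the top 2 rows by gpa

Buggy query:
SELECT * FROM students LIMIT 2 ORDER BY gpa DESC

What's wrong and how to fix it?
Bug: LIMIT must come after ORDER BY

Fix: Swap the clauses: ORDER BY first, then LIMIT

Corrected query:
SELECT * FROM students ORDER BY gpa DESC LIMIT 2

Result:
id | name | major   | gpa  | credits
---+------+---------+------+--------
2  | Eve  | Physics | 3.59 | 88     
5  | Bob  | Physics | 3.55 | 61     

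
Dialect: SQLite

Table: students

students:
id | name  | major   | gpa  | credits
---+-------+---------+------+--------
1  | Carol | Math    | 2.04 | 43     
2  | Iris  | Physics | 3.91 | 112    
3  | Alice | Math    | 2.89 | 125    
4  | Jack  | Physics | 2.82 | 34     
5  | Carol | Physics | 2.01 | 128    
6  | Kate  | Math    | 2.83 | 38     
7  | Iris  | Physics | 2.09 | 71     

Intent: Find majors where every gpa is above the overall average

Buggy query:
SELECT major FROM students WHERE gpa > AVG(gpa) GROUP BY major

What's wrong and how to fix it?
Bug: AVG() is an aggregate; it can't sit directly in WHERE

Fix: Compute the overall average in a scalar subquery and compare each group's MIN against it in HAVING

Corrected query:
SELECT major FROM students GROUP BY major HAVING MIN(gpa) > (SELECT AVG(gpa) FROM students)

Result:
(no rows)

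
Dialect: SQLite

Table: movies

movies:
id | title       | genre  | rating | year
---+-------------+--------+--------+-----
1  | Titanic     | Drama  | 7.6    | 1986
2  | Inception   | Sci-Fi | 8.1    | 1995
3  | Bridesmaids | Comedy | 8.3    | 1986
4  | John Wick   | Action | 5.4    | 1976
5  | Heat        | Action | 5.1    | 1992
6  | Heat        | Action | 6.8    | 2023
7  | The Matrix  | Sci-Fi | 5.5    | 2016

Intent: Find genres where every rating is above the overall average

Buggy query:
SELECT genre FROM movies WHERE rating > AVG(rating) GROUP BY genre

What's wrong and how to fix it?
Bug: AVG() is an aggregate; it can't sit directly in WHERE

Fix: Compute the overall average in a scalar subquery and compare each group's MIN against it in HAVING

Corrected query:
SELECT genre FROM movies GROUP BY genre HAVING MIN(rating) > (SELECT AVG(rating) FROM movies)

Result:
genre 
------
Comedy
Drama 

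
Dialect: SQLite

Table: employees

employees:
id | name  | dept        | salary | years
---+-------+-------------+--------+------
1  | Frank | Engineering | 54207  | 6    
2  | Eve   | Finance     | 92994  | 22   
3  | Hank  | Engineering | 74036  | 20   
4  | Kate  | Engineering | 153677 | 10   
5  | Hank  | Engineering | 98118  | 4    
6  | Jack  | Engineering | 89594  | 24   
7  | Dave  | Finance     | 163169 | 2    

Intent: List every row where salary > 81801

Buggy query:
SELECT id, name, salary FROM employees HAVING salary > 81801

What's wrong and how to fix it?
Bug: This is a non-aggregate query (no GROUP BY, no aggregates), so in SQLite the HAVING clause is invalid here; a row-level condition belongs in WHERE

Fix: Replace HAVING with WHERE since the condition applies to individual rows

Corrected query:
SELECT id, name, salary FROM employees WHERE salary > 81801

Result:
id | name | salary
---+------+-------
2  | Eve  | 92994 
4  | Kate | 153677
5  | Hank | 98118 
6  | Jack | 89594 
7  | Dave | 163169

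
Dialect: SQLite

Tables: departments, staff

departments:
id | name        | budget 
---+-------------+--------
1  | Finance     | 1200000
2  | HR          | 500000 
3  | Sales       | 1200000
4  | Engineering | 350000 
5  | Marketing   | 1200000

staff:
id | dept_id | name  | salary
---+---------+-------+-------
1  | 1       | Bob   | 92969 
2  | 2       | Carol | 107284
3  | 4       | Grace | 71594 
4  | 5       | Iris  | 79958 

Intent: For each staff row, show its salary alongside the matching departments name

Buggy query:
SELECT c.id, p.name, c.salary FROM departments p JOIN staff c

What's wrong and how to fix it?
Bug: Missing join condition: each staff row is matched to all departments rows instead of just its own

Fix: Specify the join condition linking the foreign key to the parent id

Corrected query:
SELECT c.id, p.name, c.salary FROM departments p JOIN staff c ON c.dept_id = p.id

Result:
id | name        | salary
---+-------------+-------
1  | Finance     | 92969 
2  | HR          | 107284
3  | Engineering | 71594 
4  | Marketing   | 79958 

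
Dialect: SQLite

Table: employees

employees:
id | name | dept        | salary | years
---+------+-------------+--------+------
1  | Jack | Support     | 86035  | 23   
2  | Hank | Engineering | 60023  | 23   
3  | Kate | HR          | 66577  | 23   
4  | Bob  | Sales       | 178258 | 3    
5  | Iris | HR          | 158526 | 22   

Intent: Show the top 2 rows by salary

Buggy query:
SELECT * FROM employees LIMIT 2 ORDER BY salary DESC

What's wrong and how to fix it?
Bug: LIMIT must come after ORDER BY

Fix: Swap the clauses: ORDER BY first, then LIMIT

Corrected query:
SELECT * FROM employees ORDER BY salary DESC LIMIT 2

Result:
id | name | dept  | salary | years
---+------+-------+--------+------
4  | Bob  | Sales | 178258 | 3    
5  | Iris | HR    | 158526 | 22   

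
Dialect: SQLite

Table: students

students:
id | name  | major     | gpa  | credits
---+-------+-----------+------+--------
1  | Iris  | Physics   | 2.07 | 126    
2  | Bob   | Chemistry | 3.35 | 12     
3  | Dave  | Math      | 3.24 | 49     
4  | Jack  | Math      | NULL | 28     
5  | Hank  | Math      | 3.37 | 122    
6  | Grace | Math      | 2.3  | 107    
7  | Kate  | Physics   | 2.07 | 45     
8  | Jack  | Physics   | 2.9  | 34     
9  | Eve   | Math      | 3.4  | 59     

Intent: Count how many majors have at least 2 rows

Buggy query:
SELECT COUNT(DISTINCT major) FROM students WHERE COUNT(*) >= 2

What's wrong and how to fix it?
Bug: WHERE filters individual rows, not groups, so a group-level COUNT is invalid there

Fix: Group first with HAVING COUNT(*) >= 2, then COUNT the resulting groups

Corrected query:
SELECT COUNT(*) FROM (SELECT major FROM students GROUP BY major HAVING COUNT(*) >= 2)

Result:
COUNT(*)
--------
2       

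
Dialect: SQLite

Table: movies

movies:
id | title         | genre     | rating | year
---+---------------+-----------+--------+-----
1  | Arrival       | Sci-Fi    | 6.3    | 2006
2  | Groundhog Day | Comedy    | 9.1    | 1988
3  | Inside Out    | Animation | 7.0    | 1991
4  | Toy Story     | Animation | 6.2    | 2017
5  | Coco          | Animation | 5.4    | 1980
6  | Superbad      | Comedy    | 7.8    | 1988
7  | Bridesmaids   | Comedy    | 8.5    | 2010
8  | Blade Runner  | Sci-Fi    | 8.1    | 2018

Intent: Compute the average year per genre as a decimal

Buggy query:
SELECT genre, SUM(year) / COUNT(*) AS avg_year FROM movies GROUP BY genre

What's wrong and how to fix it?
Bug: Both operands are integers, so '/' performs integer division and truncates

Fix: Multiply by 1.0 (or CAST to REAL) to force floating-point division

Corrected query:
SELECT genre, SUM(year) * 1.0 / COUNT(*) AS avg_year FROM movies GROUP BY genre

Result:
genre     | avg_year   
----------+------------
Animation | 1996       
Comedy    | 1995.333333
Sci-Fi    | 2012       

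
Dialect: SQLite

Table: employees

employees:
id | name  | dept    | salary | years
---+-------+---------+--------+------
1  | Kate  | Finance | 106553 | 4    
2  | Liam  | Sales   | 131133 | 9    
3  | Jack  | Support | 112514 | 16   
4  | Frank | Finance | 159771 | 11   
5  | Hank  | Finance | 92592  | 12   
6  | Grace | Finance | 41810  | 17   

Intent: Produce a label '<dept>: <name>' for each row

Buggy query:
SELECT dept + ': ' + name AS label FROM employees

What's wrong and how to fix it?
Bug: '+' is numeric addition; on text columns SQLite converts them to 0 instead of concatenating

Fix: Use the || operator for string concatenation

Corrected query:
SELECT dept || ': ' || name AS label FROM employees

Result:
label         
--------------
Finance: Kate 
Sales: Liam   
Support: Jack 
Finance: Frank
Finance: Hank 
Finance: Grace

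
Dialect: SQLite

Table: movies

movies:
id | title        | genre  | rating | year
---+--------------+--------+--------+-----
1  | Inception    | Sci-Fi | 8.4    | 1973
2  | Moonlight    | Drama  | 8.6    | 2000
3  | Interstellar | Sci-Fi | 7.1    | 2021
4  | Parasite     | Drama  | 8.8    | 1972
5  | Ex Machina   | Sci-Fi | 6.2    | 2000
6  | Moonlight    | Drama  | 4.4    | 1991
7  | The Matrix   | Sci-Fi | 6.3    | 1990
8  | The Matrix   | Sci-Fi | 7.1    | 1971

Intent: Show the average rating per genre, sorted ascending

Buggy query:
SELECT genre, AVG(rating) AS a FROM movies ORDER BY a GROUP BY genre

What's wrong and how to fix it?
Bug: ORDER BY appears before GROUP BY; SQL clause order requires GROUP BY first

Fix: Reorder: SELECT … FROM … GROUP BY … ORDER BY …

Corrected query:
SELECT genre, AVG(rating) AS a FROM movies GROUP BY genre ORDER BY a

Result:
genre  | a       
-------+---------
Sci-Fi | 7.02    
Drama  | 7.266667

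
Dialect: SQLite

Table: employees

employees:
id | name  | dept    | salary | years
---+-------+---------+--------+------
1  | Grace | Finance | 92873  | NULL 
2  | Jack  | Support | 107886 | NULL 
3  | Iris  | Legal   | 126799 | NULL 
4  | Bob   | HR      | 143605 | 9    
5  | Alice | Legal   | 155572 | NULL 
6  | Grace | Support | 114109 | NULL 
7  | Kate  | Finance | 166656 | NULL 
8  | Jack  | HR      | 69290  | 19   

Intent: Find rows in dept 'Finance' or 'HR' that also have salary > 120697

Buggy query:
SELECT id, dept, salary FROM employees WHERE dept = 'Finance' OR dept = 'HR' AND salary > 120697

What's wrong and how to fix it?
Bug: AND binds tighter than OR, so this parses as dept = 'Finance' OR (dept = 'HR' AND salary > 120697)

Fix: Group the OR with parentheses (or use IN), then AND the threshold

Corrected query:
SELECT id, dept, salary FROM employees WHERE (dept = 'Finance' OR dept = 'HR') AND salary > 120697

Result:
id | dept    | salary
---+---------+-------
4  | HR      | 143605
7  | Finance | 166656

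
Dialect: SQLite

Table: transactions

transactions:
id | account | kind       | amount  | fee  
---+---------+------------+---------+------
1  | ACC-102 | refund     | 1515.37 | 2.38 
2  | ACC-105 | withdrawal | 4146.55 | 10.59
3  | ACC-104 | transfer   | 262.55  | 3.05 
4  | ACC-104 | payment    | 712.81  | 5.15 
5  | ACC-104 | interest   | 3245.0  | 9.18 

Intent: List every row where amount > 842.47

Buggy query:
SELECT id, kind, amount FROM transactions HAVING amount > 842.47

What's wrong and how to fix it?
Bug: HAVING filters the output of aggregation, but this query has no GROUP BY and no aggregate functions, so SQLite rejects it (HAVING clause on a non-aggregate query); the condition here is per row

Fix: Replace HAVING with WHERE since the condition applies to individual rows

Corrected query:
SELECT id, kind, amount FROM transactions WHERE amount > 842.47

Result:
id | kind       | amount 
---+------------+--------
1  | refund     | 1515.37
2  | withdrawal | 4146.55
5  | interest   | 3245   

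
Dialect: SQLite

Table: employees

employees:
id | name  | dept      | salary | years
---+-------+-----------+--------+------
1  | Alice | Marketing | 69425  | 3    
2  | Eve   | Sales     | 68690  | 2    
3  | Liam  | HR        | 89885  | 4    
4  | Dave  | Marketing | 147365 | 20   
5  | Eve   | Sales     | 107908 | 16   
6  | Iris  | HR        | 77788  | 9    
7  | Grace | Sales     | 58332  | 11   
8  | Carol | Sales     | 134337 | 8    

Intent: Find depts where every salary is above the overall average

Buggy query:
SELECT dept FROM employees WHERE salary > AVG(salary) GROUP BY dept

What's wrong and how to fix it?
Bug: WHERE evaluates per row before aggregation, so AVG() is unavailable

Fix: Compute the overall average in a scalar subquery and compare each group's MIN against it in HAVING

Corrected query:
SELECT dept FROM employees GROUP BY dept HAVING MIN(salary) > (SELECT AVG(salary) FROM employees)

Result:
(no rows)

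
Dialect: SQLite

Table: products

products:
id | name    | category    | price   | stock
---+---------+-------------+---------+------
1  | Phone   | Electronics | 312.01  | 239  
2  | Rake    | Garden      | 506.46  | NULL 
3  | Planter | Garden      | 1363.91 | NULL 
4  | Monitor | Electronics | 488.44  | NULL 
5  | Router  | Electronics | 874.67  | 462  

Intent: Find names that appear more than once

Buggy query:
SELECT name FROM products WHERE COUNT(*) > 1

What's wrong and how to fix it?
Bug: WHERE can't reference COUNT(*); aggregates are computed after WHERE

Fix: Group first, then use HAVING for the count condition

Corrected query:
SELECT name FROM products GROUP BY name HAVING COUNT(*) > 1

Result:
(no rows)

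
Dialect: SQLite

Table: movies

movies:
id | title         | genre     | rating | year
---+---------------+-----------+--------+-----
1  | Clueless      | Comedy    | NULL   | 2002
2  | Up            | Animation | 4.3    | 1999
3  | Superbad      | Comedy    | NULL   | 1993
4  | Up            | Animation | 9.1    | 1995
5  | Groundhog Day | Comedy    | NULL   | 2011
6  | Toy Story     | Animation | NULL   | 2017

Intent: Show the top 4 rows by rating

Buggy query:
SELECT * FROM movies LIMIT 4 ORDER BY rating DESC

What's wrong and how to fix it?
Bug: LIMIT must come after ORDER BY

Fix: Swap the clauses: ORDER BY first, then LIMIT

Corrected query:
SELECT * FROM movies ORDER BY rating DESC LIMIT 4

Result:
id | title    | genre     | rating | year
---+----------+-----------+--------+-----
4  | Up       | Animation | 9.1    | 1995
2  | Up       | Animation | 4.3    | 1999
1  | Clueless | Comedy    | NULL   | 2002
3  | Superbad | Comedy    | NULL   | 1993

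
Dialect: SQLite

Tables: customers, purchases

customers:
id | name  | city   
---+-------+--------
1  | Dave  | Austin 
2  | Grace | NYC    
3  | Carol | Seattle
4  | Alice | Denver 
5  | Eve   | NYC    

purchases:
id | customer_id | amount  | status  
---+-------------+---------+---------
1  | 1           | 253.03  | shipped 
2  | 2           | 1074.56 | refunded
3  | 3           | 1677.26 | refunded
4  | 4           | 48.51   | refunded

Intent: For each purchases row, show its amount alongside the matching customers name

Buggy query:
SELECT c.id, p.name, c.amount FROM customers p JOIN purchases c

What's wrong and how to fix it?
Bug: Missing join condition: each purchases row is matched to all customers rows instead of just its own

Fix: Add ON c.customer_id = p.id to the JOIN

Corrected query:
SELECT c.id, p.name, c.amount FROM customers p JOIN purchases c ON c.customer_id = p.id

Result:
id | name  | amount 
---+-------+--------
1  | Dave  | 253.03 
2  | Grace | 1074.56
3  | Carol | 1677.26
4  | Alice | 48.51  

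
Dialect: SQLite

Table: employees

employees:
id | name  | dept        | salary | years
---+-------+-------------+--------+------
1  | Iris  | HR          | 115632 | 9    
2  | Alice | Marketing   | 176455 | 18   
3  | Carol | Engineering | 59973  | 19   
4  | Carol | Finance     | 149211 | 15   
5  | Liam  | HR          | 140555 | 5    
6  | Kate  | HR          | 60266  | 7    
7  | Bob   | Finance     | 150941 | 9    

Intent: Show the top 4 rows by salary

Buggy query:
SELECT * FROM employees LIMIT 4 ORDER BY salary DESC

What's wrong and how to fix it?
Bug: LIMIT must come after ORDER BY

Fix: Swap the clauses: ORDER BY first, then LIMIT

Corrected query:
SELECT * FROM employees ORDER BY salary DESC LIMIT 4

Result:
id | name  | dept      | salary | years
---+-------+-----------+--------+------
2  | Alice | Marketing | 176455 | 18   
7  | Bob   | Finance   | 150941 | 9    
4  | Carol | Finance   | 149211 | 15   
5  | Liam  | HR        | 140555 | 5    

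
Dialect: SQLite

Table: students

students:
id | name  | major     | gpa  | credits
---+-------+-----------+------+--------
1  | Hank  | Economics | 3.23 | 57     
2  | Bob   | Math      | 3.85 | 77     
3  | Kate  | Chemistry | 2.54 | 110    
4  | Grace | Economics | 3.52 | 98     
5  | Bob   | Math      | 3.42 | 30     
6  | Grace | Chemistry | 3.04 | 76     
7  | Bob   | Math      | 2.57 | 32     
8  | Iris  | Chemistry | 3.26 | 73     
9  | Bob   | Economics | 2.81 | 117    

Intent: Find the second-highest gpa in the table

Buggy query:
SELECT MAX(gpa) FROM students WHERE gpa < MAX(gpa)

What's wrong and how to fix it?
Bug: MAX(gpa) on the right of the comparison is an aggregate-in-WHERE error

Fix: Put the inner MAX in a scalar subquery

Corrected query:
SELECT MAX(gpa) FROM students WHERE gpa < (SELECT MAX(gpa) FROM students)

Result:
MAX(gpa)
--------
3.52    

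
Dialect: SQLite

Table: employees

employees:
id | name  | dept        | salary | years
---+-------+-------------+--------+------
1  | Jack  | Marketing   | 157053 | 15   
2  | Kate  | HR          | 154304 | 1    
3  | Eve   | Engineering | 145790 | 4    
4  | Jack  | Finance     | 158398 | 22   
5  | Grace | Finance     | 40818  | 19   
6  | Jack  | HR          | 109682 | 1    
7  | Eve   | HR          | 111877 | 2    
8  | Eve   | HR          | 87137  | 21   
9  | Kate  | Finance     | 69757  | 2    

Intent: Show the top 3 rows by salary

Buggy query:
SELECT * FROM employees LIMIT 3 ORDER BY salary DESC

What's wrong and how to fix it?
Bug: ORDER BY cannot follow LIMIT; LIMIT is the final clause

Fix: Swap the clauses: ORDER BY first, then LIMIT

Corrected query:
SELECT * FROM employees ORDER BY salary DESC LIMIT 3

Result:
id | name | dept      | salary | years
---+------+-----------+--------+------
4  | Jack | Finance   | 158398 | 22   
1  | Jack | Marketing | 157053 | 15   
2  | Kate | HR        | 154304 | 1    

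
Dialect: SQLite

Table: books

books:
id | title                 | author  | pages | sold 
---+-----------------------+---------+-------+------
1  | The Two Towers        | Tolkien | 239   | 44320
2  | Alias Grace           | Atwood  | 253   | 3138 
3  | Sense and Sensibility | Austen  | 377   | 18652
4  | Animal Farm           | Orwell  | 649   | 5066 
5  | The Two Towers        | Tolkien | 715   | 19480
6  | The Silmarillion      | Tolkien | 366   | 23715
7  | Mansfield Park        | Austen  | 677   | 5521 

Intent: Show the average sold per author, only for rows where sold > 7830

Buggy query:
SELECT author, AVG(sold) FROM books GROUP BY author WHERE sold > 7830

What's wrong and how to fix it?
Bug: WHERE cannot follow GROUP BY

Fix: Place WHERE between FROM and GROUP BY

Corrected query:
SELECT author, AVG(sold) FROM books WHERE sold > 7830 GROUP BY author

Result:
author  | AVG(sold)   
--------+-------------
Austen  | 18652       
Tolkien | 29171.666667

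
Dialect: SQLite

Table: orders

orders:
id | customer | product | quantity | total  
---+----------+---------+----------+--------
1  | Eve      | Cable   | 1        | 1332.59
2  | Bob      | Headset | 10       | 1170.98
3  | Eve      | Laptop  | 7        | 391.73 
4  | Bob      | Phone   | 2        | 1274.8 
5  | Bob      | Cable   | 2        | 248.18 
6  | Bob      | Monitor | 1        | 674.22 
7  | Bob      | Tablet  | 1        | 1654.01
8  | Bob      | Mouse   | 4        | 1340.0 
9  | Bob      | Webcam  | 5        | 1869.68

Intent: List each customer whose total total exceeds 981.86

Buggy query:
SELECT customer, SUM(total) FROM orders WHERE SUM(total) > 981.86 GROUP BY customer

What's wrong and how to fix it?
Bug: SUM(total) is an aggregate, but WHERE filters rows before aggregation

Fix: Use HAVING (which filters groups after aggregation) instead of WHERE

Corrected query:
SELECT customer, SUM(total) FROM orders GROUP BY customer HAVING SUM(total) > 981.86

Result:
customer | SUM(total)
---------+-----------
Bob      | 8231.87   
Eve      | 1724.32   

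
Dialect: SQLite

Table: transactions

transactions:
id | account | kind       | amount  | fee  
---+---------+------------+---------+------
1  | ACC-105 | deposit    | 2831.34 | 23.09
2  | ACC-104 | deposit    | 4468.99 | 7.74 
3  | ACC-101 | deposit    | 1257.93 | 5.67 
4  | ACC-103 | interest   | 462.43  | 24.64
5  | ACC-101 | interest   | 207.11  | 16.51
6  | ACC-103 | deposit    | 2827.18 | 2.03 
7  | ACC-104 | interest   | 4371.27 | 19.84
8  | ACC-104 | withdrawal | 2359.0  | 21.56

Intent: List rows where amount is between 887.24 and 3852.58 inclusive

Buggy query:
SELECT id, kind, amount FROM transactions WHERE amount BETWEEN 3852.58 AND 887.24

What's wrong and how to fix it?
Bug: BETWEEN expects the lower bound first; with 3852.58 AND 887.24 the range is empty

Fix: Swap the bounds so the smaller value comes first

Corrected query:
SELECT id, kind, amount FROM transactions WHERE amount BETWEEN 887.24 AND 3852.58

Result:
id | kind       | amount 
---+------------+--------
1  | deposit    | 2831.34
3  | deposit    | 1257.93
6  | deposit    | 2827.18
8  | withdrawal | 2359   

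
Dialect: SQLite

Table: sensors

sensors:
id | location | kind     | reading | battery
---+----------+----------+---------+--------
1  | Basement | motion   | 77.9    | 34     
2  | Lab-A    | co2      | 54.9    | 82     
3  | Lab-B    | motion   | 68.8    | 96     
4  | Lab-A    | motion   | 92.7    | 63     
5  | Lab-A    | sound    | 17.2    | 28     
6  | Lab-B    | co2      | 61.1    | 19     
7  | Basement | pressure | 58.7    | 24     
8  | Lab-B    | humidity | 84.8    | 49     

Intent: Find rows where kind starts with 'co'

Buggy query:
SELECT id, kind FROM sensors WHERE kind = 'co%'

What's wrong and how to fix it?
Bug: Wildcards only work with LIKE; '=' treats '%' as a literal character

Fix: Use LIKE for wildcard pattern matching

Corrected query:
SELECT id, kind FROM sensors WHERE kind LIKE 'co%'

Result:
id | kind
---+-----
2  | co2 
6  | co2 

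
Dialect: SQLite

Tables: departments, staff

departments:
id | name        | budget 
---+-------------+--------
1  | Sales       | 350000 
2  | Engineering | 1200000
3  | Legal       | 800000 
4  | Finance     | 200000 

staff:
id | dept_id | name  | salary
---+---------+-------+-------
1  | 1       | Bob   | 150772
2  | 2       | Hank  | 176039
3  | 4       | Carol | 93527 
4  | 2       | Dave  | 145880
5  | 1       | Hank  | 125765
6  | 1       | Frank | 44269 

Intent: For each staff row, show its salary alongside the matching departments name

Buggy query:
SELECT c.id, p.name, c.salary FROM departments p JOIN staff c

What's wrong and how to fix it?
Bug: JOIN with no ON clause produces a cartesian product; every staff row pairs with every departments row

Fix: Specify the join condition linking the foreign key to the parent id

Corrected query:
SELECT c.id, p.name, c.salary FROM departments p JOIN staff c ON c.dept_id = p.id

Result:
id | name        | salary
---+-------------+-------
1  | Sales       | 150772
2  | Engineering | 176039
3  | Finance     | 93527 
4  | Engineering | 145880
5  | Sales       | 125765
6  | Sales       | 44269 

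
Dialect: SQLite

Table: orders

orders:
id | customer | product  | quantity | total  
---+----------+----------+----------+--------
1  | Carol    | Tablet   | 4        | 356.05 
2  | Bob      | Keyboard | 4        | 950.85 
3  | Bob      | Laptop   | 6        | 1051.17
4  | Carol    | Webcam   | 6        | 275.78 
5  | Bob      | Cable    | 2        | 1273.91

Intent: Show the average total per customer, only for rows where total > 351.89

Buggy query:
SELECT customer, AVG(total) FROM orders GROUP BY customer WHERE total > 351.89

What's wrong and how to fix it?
Bug: Row-level WHERE must come before GROUP BY in the clause order

Fix: Move the WHERE clause before GROUP BY

Corrected query:
SELECT customer, AVG(total) FROM orders WHERE total > 351.89 GROUP BY customer

Result:
customer | AVG(total) 
---------+------------
Bob      | 1091.976667
Carol    | 356.05     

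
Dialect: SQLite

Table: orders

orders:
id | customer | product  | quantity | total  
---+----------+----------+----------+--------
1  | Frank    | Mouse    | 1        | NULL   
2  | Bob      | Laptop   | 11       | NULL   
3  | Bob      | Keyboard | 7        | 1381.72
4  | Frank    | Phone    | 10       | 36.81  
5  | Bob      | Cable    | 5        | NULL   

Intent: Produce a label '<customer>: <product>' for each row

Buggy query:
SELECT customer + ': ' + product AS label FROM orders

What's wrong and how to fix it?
Bug: SQLite uses || for string concatenation; + coerces text to numbers (yielding 0)

Fix: Replace + with || to concatenate text

Corrected query:
SELECT customer || ': ' || product AS label FROM orders

Result:
label        
-------------
Frank: Mouse 
Bob: Laptop  
Bob: Keyboard
Frank: Phone 
Bob: Cable   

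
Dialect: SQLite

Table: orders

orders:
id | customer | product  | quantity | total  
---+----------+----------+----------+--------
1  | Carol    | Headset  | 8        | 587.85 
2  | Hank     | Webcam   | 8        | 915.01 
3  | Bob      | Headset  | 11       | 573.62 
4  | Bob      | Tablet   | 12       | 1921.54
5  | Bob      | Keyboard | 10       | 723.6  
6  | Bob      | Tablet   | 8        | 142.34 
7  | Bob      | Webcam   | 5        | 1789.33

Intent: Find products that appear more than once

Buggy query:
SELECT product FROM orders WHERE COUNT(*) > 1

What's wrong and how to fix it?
Bug: COUNT(*) is an aggregate and cannot be used in WHERE

Fix: Group first, then use HAVING for the count condition

Corrected query:
SELECT product FROM orders GROUP BY product HAVING COUNT(*) > 1

Result:
product
-------
Headset
Tablet 
Webcam 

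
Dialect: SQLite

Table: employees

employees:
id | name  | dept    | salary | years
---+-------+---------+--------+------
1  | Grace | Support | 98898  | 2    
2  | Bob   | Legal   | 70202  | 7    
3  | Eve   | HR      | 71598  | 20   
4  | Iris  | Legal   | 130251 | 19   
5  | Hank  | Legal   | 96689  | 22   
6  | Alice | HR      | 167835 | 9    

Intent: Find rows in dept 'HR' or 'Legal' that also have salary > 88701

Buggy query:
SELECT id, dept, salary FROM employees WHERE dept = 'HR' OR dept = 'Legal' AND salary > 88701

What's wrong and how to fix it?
Bug: Without parentheses, AND is evaluated before OR, so the salary filter only applies to the 'Legal' branch

Fix: Add parentheses around the OR so the AND applies to both alternatives

Corrected query:
SELECT id, dept, salary FROM employees WHERE (dept = 'HR' OR dept = 'Legal') AND salary > 88701

Result:
id | dept  | salary
---+-------+-------
4  | Legal | 130251
5  | Legal | 96689 
6  | HR    | 167835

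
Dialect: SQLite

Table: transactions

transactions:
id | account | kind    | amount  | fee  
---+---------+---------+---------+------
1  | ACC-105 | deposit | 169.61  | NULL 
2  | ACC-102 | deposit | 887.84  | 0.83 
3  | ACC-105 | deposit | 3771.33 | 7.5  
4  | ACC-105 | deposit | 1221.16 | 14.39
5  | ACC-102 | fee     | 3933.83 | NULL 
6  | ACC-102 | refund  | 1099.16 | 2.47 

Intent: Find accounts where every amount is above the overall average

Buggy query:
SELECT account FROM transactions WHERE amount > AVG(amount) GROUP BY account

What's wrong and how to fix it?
Bug: WHERE evaluates per row before aggregation, so AVG() is unavailable

Fix: Compute the overall average in a scalar subquery and compare each group's MIN against it in HAVING

Corrected query:
SELECT account FROM transactions GROUP BY account HAVING MIN(amount) > (SELECT AVG(amount) FROM transactions)

Result:
(no rows)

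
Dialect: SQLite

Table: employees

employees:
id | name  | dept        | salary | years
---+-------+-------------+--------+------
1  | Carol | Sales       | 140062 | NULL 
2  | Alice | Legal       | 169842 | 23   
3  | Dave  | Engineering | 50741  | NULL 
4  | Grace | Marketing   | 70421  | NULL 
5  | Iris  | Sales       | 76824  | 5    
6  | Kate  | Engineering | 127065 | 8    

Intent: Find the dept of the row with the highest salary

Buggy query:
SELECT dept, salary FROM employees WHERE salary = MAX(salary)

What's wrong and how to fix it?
Bug: MAX(salary) is an aggregate and cannot be used directly in WHERE

Fix: Use a subquery: WHERE salary = (SELECT MAX(salary) FROM employees)

Corrected query:
SELECT dept, salary FROM employees WHERE salary = (SELECT MAX(salary) FROM employees)

Result:
dept  | salary
------+-------
Legal | 169842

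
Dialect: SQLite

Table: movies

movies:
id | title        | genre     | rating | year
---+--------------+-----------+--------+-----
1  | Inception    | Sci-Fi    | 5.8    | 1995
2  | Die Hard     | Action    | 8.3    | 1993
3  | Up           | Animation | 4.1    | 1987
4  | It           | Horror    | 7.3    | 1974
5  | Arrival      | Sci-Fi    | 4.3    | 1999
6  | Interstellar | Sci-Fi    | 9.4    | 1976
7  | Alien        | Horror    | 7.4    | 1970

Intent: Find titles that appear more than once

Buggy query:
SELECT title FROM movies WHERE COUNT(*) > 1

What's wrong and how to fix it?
Bug: WHERE can't reference COUNT(*); aggregates are computed after WHERE

Fix: Group first, then use HAVING for the count condition

Corrected query:
SELECT title FROM movies GROUP BY title HAVING COUNT(*) > 1

Result:
(no rows)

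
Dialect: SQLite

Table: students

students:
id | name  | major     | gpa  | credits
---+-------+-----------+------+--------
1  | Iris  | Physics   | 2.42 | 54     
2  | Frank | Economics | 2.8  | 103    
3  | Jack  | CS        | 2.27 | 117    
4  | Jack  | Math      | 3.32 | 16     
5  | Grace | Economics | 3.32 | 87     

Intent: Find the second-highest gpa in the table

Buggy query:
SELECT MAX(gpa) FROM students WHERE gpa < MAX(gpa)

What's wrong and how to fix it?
Bug: The inner MAX is an aggregate inside WHERE, which is not allowed

Fix: Compute the overall MAX in a subquery, then take MAX of rows below it

Corrected query:
SELECT MAX(gpa) FROM students WHERE gpa < (SELECT MAX(gpa) FROM students)

Result:
MAX(gpa)
--------
2.8     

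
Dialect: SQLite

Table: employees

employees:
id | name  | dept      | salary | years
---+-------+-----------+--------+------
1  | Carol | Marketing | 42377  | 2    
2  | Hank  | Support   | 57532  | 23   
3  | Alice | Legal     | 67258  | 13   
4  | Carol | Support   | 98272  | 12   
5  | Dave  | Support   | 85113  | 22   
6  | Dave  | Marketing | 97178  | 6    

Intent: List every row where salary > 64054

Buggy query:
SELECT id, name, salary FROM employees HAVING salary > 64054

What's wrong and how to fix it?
Bug: This is a non-aggregate query (no GROUP BY, no aggregates), so in SQLite the HAVING clause is invalid here; a row-level condition belongs in WHERE

Fix: Use WHERE for row-level filtering

Corrected query:
SELECT id, name, salary FROM employees WHERE salary > 64054

Result:
id | name  | salary
---+-------+-------
3  | Alice | 67258 
4  | Carol | 98272 
5  | Dave  | 85113 
6  | Dave  | 97178 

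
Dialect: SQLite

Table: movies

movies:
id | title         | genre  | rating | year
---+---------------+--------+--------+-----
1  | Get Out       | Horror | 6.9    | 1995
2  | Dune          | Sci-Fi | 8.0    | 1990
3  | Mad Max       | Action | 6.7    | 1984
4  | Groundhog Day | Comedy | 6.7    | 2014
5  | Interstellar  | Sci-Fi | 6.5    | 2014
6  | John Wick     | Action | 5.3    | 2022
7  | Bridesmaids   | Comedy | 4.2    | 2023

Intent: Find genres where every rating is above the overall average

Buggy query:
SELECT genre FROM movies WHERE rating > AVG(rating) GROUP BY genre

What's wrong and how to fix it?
Bug: WHERE evaluates per row before aggregation, so AVG() is unavailable

Fix: Use a subquery for AVG and a HAVING MIN(...) filter so the condition holds for every row in the group

Corrected query:
SELECT genre FROM movies GROUP BY genre HAVING MIN(rating) > (SELECT AVG(rating) FROM movies)

Result:
genre 
------
Horror
Sci-Fi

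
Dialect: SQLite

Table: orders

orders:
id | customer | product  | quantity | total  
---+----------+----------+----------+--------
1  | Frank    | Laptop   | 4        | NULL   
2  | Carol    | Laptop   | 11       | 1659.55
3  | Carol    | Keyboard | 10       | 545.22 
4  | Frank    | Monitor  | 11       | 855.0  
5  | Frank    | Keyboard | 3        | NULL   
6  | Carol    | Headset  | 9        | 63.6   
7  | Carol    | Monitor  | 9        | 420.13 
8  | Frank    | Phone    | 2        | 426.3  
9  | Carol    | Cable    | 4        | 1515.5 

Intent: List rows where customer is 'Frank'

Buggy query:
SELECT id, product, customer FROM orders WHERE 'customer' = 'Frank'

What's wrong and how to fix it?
Bug: Single quotes denote string literals in SQL; the column name is being compared as a constant string

Fix: Reference the column as customer without single quotes

Corrected query:
SELECT id, product, customer FROM orders WHERE customer = 'Frank'

Result:
id | product  | customer
---+----------+---------
1  | Laptop   | Frank   
4  | Monitor  | Frank   
5  | Keyboard | Frank   
8  | Phone    | Frank   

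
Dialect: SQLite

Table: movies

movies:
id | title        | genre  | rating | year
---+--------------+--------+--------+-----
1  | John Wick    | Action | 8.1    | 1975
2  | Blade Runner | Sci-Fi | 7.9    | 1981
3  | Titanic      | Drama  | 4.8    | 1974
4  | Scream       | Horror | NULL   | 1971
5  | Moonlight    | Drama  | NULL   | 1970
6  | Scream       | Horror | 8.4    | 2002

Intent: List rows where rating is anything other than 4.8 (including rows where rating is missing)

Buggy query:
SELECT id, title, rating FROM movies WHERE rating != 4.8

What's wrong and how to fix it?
Bug: 'rating != 4.8' is unknown when rating is NULL, so NULL rows are silently excluded

Fix: Add an explicit OR rating IS NULL to include the missing-value rows

Corrected query:
SELECT id, title, rating FROM movies WHERE rating != 4.8 OR rating IS NULL

Result:
id | title        | rating
---+--------------+-------
1  | John Wick    | 8.1   
2  | Blade Runner | 7.9   
4  | Scream       | NULL  
5  | Moonlight    | NULL  
6  | Scream       | 8.4   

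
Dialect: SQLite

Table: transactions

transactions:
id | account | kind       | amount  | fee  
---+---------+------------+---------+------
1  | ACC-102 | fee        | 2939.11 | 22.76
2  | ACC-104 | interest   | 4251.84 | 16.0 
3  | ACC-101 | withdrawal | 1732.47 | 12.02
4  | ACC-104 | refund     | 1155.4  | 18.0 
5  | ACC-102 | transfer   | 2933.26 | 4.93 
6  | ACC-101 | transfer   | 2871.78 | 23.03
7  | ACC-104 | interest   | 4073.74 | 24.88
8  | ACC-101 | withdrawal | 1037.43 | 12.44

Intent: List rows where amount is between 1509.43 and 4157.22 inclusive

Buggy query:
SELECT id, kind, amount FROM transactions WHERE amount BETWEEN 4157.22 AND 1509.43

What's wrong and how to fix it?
Bug: BETWEEN expects the lower bound first; with 4157.22 AND 1509.43 the range is empty

Fix: Write BETWEEN 1509.43 AND 4157.22

Corrected query:
SELECT id, kind, amount FROM transactions WHERE amount BETWEEN 1509.43 AND 4157.22

Result:
id | kind       | amount 
---+------------+--------
1  | fee        | 2939.11
3  | withdrawal | 1732.47
5  | transfer   | 2933.26
6  | transfer   | 2871.78
7  | interest   | 4073.74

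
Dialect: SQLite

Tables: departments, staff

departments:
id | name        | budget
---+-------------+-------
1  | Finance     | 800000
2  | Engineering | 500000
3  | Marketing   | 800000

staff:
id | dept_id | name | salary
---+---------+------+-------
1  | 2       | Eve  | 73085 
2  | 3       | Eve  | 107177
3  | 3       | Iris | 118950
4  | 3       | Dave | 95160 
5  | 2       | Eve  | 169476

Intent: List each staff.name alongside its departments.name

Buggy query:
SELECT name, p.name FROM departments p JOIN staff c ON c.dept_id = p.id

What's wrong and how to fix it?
Bug: Both tables have a 'name' column; the unqualified reference is ambiguous

Fix: Prefix ambiguous columns with the table alias

Corrected query:
SELECT c.name, p.name FROM departments p JOIN staff c ON c.dept_id = p.id

Result:
name | name       
-----+------------
Eve  | Engineering
Eve  | Marketing  
Iris | Marketing  
Dave | Marketing  
Eve  | Engineering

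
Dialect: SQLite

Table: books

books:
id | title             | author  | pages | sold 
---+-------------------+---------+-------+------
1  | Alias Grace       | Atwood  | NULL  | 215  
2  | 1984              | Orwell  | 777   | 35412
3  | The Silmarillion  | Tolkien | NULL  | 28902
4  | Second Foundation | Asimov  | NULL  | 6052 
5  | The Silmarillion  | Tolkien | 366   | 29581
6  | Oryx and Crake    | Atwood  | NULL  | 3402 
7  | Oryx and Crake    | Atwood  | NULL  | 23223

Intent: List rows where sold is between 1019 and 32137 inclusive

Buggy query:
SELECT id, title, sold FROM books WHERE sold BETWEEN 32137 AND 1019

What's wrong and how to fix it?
Bug: The bounds are reversed; BETWEEN a AND b requires a <= b to match anything

Fix: Write BETWEEN 1019 AND 32137

Corrected query:
SELECT id, title, sold FROM books WHERE sold BETWEEN 1019 AND 32137

Result:
id | title             | sold 
---+-------------------+------
3  | The Silmarillion  | 28902
4  | Second Foundation | 6052 
5  | The Silmarillion  | 29581
6  | Oryx and Crake    | 3402 
7  | Oryx and Crake    | 23223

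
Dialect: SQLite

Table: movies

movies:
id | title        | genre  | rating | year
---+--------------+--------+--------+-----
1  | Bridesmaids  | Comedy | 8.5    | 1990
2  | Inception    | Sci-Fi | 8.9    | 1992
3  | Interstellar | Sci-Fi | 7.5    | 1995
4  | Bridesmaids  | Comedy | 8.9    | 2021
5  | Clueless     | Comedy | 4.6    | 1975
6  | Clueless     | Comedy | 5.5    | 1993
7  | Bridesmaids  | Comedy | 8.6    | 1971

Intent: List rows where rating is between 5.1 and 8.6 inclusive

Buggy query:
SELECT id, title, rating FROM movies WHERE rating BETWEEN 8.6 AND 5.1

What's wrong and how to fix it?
Bug: The bounds are reversed; BETWEEN a AND b requires a <= b to match anything

Fix: Swap the bounds so the smaller value comes first

Corrected query:
SELECT id, title, rating FROM movies WHERE rating BETWEEN 5.1 AND 8.6

Result:
id | title        | rating
---+--------------+-------
1  | Bridesmaids  | 8.5   
3  | Interstellar | 7.5   
6  | Clueless     | 5.5   
7  | Bridesmaids  | 8.6   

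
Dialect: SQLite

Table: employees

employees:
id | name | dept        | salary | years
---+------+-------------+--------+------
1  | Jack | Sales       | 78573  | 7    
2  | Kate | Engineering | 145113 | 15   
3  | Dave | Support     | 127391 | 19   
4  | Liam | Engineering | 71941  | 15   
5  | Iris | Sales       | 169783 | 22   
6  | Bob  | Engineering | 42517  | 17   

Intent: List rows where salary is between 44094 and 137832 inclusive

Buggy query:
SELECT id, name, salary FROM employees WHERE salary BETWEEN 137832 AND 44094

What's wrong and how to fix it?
Bug: BETWEEN expects the lower bound first; with 137832 AND 44094 the range is empty

Fix: Swap the bounds so the smaller value comes first

Corrected query:
SELECT id, name, salary FROM employees WHERE salary BETWEEN 44094 AND 137832

Result:
id | name | salary
---+------+-------
1  | Jack | 78573 
3  | Dave | 127391
4  | Liam | 71941 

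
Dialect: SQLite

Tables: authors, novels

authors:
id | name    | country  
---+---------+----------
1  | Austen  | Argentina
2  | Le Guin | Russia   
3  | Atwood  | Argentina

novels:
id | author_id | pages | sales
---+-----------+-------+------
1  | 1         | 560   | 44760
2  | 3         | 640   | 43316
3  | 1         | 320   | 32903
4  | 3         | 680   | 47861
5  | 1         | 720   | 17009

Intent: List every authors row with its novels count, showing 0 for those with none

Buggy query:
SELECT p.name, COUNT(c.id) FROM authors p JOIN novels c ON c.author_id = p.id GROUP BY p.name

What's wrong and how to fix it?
Bug: INNER JOIN drops authors rows that have no matching novels rows

Fix: Switch to LEFT JOIN to retain unmatched parent rows

Corrected query:
SELECT p.name, COUNT(c.id) FROM authors p LEFT JOIN novels c ON c.author_id = p.id GROUP BY p.name

Result:
name    | COUNT(c.id)
--------+------------
Atwood  | 2          
Austen  | 3          
Le Guin | 0          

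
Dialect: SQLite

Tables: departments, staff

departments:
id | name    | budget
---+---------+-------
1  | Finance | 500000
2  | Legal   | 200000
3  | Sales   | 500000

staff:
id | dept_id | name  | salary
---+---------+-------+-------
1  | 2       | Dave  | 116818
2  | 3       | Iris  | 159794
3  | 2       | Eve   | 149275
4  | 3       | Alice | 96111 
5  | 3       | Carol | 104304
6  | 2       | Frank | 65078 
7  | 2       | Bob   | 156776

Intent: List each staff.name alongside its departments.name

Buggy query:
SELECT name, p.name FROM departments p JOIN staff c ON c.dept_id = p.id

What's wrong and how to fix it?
Bug: 'name' exists in both joined tables, so the database can't tell which one is meant

Fix: Qualify the column with its table alias (c.name)

Corrected query:
SELECT c.name, p.name FROM departments p JOIN staff c ON c.dept_id = p.id

Result:
name  | name 
------+------
Dave  | Legal
Iris  | Sales
Eve   | Legal
Alice | Sales
Carol | Sales
Frank | Legal
Bob   | Legal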